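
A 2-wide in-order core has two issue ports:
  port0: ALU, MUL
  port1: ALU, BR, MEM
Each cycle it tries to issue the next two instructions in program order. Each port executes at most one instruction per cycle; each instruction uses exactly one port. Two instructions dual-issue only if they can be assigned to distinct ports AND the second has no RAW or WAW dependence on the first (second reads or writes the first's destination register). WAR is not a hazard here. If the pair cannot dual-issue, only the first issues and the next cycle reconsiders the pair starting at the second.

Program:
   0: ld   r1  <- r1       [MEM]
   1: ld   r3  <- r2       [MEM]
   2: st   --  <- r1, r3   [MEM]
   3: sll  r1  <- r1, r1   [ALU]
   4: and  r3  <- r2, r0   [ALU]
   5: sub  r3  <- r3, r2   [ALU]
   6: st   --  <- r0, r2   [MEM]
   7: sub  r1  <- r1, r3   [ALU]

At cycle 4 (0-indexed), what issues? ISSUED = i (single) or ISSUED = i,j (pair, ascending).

[0] i0  ld.MEM  -- no-port MEM/MEM
[1] i1  ld.MEM  -- no-port MEM/MEM
[2] i2/i3  st.MEM/sll.ALU  -- 2-wide
[3] i4  and.ALU  -- RAW+WAW r3
[4] i5/i6  sub.ALU/st.MEM  -- 2-wide
[5] i7  sub.ALU  -- tail

ISSUED = 5,6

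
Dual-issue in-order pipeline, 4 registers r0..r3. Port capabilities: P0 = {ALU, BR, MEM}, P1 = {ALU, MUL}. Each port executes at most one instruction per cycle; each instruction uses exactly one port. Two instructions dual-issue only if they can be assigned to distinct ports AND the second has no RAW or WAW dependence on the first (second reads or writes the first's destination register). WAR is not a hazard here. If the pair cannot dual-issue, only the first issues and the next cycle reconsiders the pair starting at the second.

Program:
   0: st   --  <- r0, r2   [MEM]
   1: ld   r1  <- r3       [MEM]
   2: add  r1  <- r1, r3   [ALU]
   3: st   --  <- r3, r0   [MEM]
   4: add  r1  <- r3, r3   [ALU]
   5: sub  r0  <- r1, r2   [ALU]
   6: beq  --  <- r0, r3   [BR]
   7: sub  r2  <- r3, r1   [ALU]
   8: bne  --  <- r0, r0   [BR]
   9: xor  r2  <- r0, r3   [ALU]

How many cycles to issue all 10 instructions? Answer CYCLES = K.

0. st.MEM @i0  | no-port MEM/MEM
1. ld.MEM @i1  | RAW+WAW r1
2. add.ALU st.MEM @i2+i3  | dual
3. add.ALU @i4  | RAW r1
4. sub.ALU @i5  | RAW r0
5. beq.BR sub.ALU @i6+i7  | dual
6. bne.BR xor.ALU @i8+i9  | dual

CYCLES = 7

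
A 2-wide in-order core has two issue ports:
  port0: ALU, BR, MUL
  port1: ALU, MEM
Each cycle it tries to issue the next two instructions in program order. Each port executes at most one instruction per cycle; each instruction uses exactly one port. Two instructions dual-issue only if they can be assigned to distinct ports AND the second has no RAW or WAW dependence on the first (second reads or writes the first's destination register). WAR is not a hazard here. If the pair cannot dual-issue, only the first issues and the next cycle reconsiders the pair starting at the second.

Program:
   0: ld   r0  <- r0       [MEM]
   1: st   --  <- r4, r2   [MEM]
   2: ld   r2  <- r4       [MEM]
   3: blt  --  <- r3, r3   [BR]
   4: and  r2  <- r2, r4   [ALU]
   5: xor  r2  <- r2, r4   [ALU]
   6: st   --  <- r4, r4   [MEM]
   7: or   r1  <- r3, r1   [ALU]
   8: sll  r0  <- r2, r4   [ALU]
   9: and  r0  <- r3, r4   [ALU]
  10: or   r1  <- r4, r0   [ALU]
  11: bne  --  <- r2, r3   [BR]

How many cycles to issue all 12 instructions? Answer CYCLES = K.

0. ld @i0  | no-port MEM/MEM
1. st @i1  | no-port MEM/MEM
2. ld;blt @i2,i3  | dual
3. and @i4  | RAW+WAW r2
4. xor;st @i5,i6  | dual
5. or;sll @i7,i8  | dual
6. and @i9  | RAW r0
7. or;bne @i10,i11  | dual

CYCLES = 8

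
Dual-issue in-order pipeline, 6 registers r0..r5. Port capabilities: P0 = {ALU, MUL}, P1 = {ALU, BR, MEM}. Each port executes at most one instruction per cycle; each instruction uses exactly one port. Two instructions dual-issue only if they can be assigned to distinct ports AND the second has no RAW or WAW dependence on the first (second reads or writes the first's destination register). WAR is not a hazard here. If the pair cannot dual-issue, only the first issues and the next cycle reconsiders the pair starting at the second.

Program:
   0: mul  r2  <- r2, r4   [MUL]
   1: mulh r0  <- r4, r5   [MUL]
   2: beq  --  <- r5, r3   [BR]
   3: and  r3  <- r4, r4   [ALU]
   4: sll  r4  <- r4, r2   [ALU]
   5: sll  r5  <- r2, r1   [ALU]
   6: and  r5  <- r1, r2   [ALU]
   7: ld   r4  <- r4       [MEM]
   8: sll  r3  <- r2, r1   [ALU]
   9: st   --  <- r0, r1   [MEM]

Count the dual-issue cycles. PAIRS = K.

PAIRS = 4

[0] i0  mul  -- no-port MUL/MUL
[1] i1/i2  mulh/beq  -- pair
[2] i3/i4  and/sll  -- pair
[3] i5  sll  -- WAW r5
[4] i6/i7  and/ld  -- pair
[5] i8/i9  sll/st  -- pair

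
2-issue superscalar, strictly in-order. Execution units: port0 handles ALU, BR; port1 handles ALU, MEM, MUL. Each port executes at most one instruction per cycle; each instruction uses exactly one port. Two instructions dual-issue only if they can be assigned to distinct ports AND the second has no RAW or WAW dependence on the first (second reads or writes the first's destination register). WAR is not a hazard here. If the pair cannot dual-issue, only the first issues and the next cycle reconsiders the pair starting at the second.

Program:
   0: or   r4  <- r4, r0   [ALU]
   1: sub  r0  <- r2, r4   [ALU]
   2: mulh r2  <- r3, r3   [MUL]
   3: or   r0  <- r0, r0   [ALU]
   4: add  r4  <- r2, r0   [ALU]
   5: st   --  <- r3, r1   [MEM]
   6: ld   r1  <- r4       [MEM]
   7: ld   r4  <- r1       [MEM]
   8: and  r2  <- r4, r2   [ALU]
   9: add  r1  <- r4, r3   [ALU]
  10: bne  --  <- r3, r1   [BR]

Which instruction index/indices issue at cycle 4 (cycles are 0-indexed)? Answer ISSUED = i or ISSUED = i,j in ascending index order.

t=0 i0:or.ALU ; RAW r4
t=1 i1/i2:sub.ALU/mulh.MUL ; dual
t=2 i3:or.ALU ; RAW r0
t=3 i4/i5:add.ALU/st.MEM ; dual
t=4 i6:ld.MEM ; no-port MEM/MEM
t=5 i7:ld.MEM ; RAW r4
t=6 i8/i9:and.ALU/add.ALU ; dual
t=7 i10:bne.BR ; tail

ISSUED = 6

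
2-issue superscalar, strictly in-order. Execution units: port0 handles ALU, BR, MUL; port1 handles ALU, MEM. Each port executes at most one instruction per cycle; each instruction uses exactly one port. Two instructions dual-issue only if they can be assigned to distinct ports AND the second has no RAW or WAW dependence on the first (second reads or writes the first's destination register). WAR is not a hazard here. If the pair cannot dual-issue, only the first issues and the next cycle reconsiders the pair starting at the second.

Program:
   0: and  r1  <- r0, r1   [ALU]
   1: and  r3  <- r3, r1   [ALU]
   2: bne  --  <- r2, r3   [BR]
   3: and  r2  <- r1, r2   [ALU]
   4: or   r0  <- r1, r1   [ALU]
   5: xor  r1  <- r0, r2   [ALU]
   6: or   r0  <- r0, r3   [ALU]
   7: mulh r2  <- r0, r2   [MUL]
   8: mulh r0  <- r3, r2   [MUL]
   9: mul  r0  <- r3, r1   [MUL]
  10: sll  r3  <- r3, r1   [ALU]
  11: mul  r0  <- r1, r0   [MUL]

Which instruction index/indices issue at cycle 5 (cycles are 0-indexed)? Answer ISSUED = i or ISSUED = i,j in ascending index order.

ISSUED = 7

[0] i0  and.ALU  -- RAW r1
[1] i1  and.ALU  -- RAW r3
[2] i2+i3  bne.BR;and.ALU  -- dual
[3] i4  or.ALU  -- RAW r0
[4] i5+i6  xor.ALU;or.ALU  -- dual
[5] i7  mulh.MUL  -- no-port MUL/MUL
[6] i8  mulh.MUL  -- no-port MUL/MUL
[7] i9+i10  mul.MUL;sll.ALU  -- dual
[8] i11  mul.MUL  -- tail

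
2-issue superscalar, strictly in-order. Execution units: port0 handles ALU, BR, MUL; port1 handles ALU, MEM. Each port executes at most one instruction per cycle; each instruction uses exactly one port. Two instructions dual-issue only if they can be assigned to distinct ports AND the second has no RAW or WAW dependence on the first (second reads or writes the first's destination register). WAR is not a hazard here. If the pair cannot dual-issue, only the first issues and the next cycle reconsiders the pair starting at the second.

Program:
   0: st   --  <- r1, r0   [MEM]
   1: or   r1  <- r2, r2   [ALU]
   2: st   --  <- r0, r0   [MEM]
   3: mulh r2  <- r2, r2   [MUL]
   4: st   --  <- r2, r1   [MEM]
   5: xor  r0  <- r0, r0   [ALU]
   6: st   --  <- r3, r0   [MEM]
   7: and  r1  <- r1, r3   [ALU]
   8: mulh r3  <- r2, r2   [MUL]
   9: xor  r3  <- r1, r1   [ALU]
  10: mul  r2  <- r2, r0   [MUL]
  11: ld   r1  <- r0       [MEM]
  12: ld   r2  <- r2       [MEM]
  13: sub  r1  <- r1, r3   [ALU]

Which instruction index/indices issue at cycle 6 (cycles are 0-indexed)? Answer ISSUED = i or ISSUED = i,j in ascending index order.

ISSUED = 11

0. st or @i0/i1  | pair
1. st mulh @i2/i3  | pair
2. st xor @i4/i5  | pair
3. st and @i6/i7  | pair
4. mulh @i8  | WAW r3
5. xor mul @i9/i10  | pair
6. ld @i11  | no-port MEM/MEM
7. ld sub @i12/i13  | pair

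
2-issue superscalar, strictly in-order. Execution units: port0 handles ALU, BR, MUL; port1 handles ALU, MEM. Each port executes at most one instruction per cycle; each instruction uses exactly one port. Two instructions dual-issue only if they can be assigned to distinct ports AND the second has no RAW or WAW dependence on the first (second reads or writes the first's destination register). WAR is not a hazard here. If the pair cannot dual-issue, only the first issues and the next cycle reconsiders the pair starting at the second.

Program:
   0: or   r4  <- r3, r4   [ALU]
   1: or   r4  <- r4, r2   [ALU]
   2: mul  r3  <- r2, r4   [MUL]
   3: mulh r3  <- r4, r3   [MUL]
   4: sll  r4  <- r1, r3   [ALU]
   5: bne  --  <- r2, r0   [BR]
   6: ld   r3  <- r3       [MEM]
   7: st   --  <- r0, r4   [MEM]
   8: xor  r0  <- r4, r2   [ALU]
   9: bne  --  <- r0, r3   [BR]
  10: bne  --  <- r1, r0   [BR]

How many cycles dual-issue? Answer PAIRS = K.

c0: i0 or.ALU  RAW+WAW r4
c1: i1 or.ALU  RAW r4
c2: i2 mul.MUL  no-port MUL/MUL
c3: i3 mulh.MUL  RAW r3
c4: i4&i5 sll.ALU;bne.BR  dual
c5: i6 ld.MEM  no-port MEM/MEM
c6: i7&i8 st.MEM;xor.ALU  dual
c7: i9 bne.BR  no-port BR/BR
c8: i10 bne.BR  tail

PAIRS = 2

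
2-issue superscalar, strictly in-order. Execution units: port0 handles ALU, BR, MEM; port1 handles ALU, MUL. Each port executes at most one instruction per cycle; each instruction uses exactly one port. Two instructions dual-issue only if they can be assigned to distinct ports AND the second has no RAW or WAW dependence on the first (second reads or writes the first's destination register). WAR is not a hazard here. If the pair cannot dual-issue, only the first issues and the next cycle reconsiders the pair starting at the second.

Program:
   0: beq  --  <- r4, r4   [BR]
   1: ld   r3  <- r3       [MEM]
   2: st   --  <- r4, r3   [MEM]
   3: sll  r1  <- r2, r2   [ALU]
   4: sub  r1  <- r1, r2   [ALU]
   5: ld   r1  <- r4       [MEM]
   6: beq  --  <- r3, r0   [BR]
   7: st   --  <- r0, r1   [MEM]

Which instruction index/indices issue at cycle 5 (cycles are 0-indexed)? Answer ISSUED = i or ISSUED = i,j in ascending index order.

  cy0 -> i0 (beq) no-port BR/MEM
  cy1 -> i1 (ld) no-port MEM/MEM
  cy2 -> i2+i3 (st sll) 2-wide
  cy3 -> i4 (sub) WAW r1
  cy4 -> i5 (ld) no-port MEM/BR
  cy5 -> i6 (beq) no-port BR/MEM
  cy6 -> i7 (st) tail

ISSUED = 6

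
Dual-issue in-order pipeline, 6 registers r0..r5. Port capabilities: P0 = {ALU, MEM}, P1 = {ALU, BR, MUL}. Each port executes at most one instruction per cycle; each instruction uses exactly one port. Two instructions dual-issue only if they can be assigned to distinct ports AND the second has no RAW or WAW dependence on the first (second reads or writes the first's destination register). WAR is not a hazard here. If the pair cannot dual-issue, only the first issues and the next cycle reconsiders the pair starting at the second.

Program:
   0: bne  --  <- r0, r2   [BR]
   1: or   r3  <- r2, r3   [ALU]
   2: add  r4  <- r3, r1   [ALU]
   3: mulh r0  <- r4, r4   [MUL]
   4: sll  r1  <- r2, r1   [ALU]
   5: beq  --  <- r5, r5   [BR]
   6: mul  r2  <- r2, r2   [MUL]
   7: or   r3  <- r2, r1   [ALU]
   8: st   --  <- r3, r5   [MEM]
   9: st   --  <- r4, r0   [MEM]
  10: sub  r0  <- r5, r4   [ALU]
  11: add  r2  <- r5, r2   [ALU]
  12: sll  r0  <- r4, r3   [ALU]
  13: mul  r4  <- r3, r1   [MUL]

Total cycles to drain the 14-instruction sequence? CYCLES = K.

0. bne.BR or.ALU @i0&i1  | dual
1. add.ALU @i2  | RAW r4
2. mulh.MUL sll.ALU @i3&i4  | dual
3. beq.BR @i5  | no-port BR/MUL
4. mul.MUL @i6  | RAW r2
5. or.ALU @i7  | RAW r3
6. st.MEM @i8  | no-port MEM/MEM
7. st.MEM sub.ALU @i9&i10  | dual
8. add.ALU sll.ALU @i11&i12  | dual
9. mul.MUL @i13  | tail

CYCLES = 10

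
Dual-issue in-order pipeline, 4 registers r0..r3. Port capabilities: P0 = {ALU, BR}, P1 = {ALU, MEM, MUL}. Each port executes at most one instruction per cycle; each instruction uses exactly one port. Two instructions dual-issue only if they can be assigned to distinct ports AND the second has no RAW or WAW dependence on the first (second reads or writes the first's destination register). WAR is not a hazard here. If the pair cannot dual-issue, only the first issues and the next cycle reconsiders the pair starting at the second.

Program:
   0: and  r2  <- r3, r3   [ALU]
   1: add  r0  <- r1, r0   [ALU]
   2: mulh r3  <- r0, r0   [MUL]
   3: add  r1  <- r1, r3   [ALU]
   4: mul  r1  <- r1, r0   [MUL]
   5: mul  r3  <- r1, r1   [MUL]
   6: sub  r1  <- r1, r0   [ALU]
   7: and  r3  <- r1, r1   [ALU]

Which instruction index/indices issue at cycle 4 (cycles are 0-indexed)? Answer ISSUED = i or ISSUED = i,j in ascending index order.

c0: i0,i1 and.ALU add.ALU  dual
c1: i2 mulh.MUL  RAW r3
c2: i3 add.ALU  RAW+WAW r1
c3: i4 mul.MUL  no-port MUL/MUL
c4: i5,i6 mul.MUL sub.ALU  dual
c5: i7 and.ALU  tail

ISSUED = 5,6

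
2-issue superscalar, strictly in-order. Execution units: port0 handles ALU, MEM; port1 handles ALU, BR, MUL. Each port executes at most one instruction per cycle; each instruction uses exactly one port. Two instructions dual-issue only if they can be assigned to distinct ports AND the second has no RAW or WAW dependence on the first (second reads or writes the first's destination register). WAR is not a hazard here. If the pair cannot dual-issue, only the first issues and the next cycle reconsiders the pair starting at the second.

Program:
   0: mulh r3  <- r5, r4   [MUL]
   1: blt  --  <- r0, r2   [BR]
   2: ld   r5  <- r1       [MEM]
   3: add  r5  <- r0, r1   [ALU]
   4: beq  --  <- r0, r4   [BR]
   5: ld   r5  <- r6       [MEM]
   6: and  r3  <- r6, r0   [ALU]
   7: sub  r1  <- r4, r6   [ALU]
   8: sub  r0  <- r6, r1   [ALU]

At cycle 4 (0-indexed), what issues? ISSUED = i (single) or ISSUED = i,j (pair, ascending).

ISSUED = 7

  cy0 -> i0 (mulh.MUL) no-port MUL/BR
  cy1 -> i1/i2 (blt.BR;ld.MEM) pair
  cy2 -> i3/i4 (add.ALU;beq.BR) pair
  cy3 -> i5/i6 (ld.MEM;and.ALU) pair
  cy4 -> i7 (sub.ALU) RAW r1
  cy5 -> i8 (sub.ALU) tail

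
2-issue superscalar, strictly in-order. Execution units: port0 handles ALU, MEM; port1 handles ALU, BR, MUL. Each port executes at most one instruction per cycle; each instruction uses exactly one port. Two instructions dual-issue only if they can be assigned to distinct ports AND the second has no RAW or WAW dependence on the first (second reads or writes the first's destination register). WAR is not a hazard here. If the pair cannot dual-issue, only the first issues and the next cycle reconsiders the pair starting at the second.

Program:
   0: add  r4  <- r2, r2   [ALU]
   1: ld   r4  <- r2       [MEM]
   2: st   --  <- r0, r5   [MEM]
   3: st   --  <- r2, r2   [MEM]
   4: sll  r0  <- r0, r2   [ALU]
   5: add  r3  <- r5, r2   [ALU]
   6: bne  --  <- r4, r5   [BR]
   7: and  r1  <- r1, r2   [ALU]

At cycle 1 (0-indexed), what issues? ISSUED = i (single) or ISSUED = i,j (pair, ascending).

ISSUED = 1

#0 head=0: add.ALU i0 WAW r4
#1 head=1: ld.MEM i1 no-port MEM/MEM
#2 head=2: st.MEM i2 no-port MEM/MEM
#3 head=3: st.MEM+sll.ALU i3+i4 2-wide
#4 head=5: add.ALU+bne.BR i5+i6 2-wide
#5 head=7: and.ALU i7 tail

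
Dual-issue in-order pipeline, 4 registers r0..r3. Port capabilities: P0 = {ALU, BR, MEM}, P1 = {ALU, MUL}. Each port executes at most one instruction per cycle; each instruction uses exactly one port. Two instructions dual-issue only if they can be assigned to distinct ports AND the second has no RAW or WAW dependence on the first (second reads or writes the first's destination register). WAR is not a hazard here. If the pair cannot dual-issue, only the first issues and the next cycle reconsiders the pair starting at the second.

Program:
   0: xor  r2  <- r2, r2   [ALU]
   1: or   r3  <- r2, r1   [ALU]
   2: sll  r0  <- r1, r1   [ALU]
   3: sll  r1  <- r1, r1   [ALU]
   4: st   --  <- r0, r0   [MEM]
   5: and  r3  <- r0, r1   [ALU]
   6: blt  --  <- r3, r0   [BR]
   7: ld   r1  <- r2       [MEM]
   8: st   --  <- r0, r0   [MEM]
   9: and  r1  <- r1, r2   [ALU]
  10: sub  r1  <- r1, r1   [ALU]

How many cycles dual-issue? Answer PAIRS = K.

t=0 i0:xor ; RAW r2
t=1 i1&i2:or/sll ; pair
t=2 i3&i4:sll/st ; pair
t=3 i5:and ; RAW r3
t=4 i6:blt ; no-port BR/MEM
t=5 i7:ld ; no-port MEM/MEM
t=6 i8&i9:st/and ; pair
t=7 i10:sub ; tail

PAIRS = 3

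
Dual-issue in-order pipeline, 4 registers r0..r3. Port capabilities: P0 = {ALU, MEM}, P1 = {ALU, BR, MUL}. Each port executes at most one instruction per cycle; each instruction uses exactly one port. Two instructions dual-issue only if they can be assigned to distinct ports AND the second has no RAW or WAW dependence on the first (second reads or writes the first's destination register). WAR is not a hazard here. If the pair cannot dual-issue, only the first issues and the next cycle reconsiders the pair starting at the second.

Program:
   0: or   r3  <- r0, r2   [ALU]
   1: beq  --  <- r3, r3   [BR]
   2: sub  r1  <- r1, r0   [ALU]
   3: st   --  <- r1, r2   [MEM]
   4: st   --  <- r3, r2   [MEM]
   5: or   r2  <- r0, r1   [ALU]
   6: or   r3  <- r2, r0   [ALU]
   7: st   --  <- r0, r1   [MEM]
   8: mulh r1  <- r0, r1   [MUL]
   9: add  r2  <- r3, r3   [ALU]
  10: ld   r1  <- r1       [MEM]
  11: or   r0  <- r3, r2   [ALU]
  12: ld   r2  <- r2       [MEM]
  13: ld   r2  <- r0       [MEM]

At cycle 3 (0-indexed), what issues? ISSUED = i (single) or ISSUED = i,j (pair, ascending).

ISSUED = 4,5

[0] i0  or  -- RAW r3
[1] i1/i2  beq/sub  -- 2-wide
[2] i3  st  -- no-port MEM/MEM
[3] i4/i5  st/or  -- 2-wide
[4] i6/i7  or/st  -- 2-wide
[5] i8/i9  mulh/add  -- 2-wide
[6] i10/i11  ld/or  -- 2-wide
[7] i12  ld  -- no-port MEM/MEM
[8] i13  ld  -- tail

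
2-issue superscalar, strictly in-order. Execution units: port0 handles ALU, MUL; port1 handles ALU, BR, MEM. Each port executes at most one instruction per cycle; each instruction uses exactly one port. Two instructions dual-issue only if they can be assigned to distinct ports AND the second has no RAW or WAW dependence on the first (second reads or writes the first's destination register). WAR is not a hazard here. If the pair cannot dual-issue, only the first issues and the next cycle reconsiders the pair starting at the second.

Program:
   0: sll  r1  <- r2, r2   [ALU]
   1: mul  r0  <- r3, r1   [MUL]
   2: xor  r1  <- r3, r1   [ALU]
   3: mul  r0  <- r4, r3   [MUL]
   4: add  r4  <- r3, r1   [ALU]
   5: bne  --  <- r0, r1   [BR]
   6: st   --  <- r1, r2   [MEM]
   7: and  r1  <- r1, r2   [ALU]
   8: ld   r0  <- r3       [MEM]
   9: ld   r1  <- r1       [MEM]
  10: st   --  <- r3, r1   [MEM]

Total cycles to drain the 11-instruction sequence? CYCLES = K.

CYCLES = 8

c0: i0 sll  RAW r1
c1: i1+i2 mul xor  pair
c2: i3+i4 mul add  pair
c3: i5 bne  no-port BR/MEM
c4: i6+i7 st and  pair
c5: i8 ld  no-port MEM/MEM
c6: i9 ld  no-port MEM/MEM
c7: i10 st  tail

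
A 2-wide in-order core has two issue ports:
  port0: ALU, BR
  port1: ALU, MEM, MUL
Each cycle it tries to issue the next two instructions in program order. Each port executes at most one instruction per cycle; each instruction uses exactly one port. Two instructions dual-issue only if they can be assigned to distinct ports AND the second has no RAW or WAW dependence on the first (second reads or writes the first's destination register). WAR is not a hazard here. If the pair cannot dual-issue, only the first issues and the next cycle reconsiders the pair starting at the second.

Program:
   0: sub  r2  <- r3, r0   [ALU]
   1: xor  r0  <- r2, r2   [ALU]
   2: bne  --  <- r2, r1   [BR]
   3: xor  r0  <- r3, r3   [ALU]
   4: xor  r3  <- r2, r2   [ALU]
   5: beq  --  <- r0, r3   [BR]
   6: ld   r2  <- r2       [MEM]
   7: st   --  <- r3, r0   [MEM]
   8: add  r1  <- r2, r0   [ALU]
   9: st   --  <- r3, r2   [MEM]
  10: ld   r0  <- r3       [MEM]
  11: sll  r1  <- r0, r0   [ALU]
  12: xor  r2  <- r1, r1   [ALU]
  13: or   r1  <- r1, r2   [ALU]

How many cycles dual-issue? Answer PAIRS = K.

PAIRS = 4

c0: i0 sub  RAW r2
c1: i1&i2 xor;bne  pair
c2: i3&i4 xor;xor  pair
c3: i5&i6 beq;ld  pair
c4: i7&i8 st;add  pair
c5: i9 st  no-port MEM/MEM
c6: i10 ld  RAW r0
c7: i11 sll  RAW r1
c8: i12 xor  RAW r2
c9: i13 or  tail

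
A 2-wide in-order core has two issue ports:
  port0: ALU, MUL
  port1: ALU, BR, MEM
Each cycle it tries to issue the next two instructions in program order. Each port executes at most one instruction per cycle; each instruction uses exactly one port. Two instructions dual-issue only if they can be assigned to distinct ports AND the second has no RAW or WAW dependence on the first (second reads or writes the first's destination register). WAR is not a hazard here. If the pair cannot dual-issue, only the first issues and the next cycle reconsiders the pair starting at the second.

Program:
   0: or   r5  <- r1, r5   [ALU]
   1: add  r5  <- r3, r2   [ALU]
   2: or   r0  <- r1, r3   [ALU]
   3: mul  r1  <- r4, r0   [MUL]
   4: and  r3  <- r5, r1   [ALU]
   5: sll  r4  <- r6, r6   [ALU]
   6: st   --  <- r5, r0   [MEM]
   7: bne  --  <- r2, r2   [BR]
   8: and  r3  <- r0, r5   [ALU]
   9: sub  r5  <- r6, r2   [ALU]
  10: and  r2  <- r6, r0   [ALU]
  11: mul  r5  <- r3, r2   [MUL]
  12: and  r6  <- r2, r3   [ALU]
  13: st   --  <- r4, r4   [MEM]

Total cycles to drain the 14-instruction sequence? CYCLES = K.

c0: i0 or.ALU  WAW r5
c1: i1,i2 add.ALU/or.ALU  pair
c2: i3 mul.MUL  RAW r1
c3: i4,i5 and.ALU/sll.ALU  pair
c4: i6 st.MEM  no-port MEM/BR
c5: i7,i8 bne.BR/and.ALU  pair
c6: i9,i10 sub.ALU/and.ALU  pair
c7: i11,i12 mul.MUL/and.ALU  pair
c8: i13 st.MEM  tail

CYCLES = 9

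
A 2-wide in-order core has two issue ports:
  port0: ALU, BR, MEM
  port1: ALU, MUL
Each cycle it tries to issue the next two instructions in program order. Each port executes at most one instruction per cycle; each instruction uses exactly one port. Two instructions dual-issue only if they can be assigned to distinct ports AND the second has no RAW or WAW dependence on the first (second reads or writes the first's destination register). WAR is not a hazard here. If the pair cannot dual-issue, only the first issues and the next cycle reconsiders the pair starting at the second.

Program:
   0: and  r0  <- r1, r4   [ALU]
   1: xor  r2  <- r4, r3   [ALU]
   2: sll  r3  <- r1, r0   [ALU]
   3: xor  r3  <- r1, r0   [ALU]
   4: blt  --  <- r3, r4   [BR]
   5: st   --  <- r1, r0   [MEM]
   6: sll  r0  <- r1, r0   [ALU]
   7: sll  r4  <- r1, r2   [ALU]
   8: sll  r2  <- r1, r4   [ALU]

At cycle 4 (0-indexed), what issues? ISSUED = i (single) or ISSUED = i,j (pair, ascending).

c0: i0+i1 and+xor  2-wide
c1: i2 sll  WAW r3
c2: i3 xor  RAW r3
c3: i4 blt  no-port BR/MEM
c4: i5+i6 st+sll  2-wide
c5: i7 sll  RAW r4
c6: i8 sll  tail

ISSUED = 5,6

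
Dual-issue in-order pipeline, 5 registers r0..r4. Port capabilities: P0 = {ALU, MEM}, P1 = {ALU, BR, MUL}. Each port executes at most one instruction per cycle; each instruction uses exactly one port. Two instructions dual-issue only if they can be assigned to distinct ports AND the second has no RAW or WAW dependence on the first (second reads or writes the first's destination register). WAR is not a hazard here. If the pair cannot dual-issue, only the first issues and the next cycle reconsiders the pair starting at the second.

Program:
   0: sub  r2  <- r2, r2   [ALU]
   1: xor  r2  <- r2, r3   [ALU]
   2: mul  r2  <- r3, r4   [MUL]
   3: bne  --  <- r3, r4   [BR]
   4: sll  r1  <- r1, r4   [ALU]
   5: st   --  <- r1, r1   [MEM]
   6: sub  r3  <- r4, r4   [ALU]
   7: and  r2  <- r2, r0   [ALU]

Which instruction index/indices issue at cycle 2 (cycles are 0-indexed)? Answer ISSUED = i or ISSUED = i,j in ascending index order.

ISSUED = 2

c0: i0 sub.ALU  RAW+WAW r2
c1: i1 xor.ALU  WAW r2
c2: i2 mul.MUL  no-port MUL/BR
c3: i3/i4 bne.BR;sll.ALU  2-wide
c4: i5/i6 st.MEM;sub.ALU  2-wide
c5: i7 and.ALU  tail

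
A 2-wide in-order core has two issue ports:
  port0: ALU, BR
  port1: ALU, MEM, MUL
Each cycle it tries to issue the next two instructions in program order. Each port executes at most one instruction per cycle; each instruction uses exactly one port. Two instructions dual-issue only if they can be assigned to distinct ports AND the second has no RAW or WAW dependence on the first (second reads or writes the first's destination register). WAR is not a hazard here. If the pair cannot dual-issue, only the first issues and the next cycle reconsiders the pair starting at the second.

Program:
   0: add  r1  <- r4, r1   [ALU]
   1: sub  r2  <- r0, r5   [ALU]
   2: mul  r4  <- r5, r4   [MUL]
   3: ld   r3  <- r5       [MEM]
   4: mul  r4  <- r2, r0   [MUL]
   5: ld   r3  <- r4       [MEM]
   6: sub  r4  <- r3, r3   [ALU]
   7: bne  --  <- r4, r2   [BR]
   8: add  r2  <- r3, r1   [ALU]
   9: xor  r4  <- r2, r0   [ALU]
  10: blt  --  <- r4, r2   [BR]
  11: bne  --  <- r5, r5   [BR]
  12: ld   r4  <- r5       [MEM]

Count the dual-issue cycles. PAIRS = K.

#0 head=0: add;sub i0+i1 dual
#1 head=2: mul i2 no-port MUL/MEM
#2 head=3: ld i3 no-port MEM/MUL
#3 head=4: mul i4 no-port MUL/MEM
#4 head=5: ld i5 RAW r3
#5 head=6: sub i6 RAW r4
#6 head=7: bne;add i7+i8 dual
#7 head=9: xor i9 RAW r4
#8 head=10: blt i10 no-port BR/BR
#9 head=11: bne;ld i11+i12 dual

PAIRS = 3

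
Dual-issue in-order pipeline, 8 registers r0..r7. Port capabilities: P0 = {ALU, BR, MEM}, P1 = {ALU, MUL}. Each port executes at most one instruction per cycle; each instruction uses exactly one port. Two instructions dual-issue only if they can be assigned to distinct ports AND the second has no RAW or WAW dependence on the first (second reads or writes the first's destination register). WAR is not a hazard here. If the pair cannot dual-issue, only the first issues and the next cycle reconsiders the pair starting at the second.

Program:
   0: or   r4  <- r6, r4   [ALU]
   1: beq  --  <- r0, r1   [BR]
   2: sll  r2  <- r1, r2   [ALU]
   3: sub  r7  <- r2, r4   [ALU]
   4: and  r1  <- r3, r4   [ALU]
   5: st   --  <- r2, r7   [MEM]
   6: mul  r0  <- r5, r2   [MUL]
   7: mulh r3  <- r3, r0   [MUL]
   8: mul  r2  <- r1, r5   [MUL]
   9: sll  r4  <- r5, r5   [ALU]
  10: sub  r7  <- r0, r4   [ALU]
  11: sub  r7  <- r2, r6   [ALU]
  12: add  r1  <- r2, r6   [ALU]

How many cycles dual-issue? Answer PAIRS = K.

PAIRS = 5

#0 head=0: or+beq i0&i1 2-wide
#1 head=2: sll i2 RAW r2
#2 head=3: sub+and i3&i4 2-wide
#3 head=5: st+mul i5&i6 2-wide
#4 head=7: mulh i7 no-port MUL/MUL
#5 head=8: mul+sll i8&i9 2-wide
#6 head=10: sub i10 WAW r7
#7 head=11: sub+add i11&i12 2-wide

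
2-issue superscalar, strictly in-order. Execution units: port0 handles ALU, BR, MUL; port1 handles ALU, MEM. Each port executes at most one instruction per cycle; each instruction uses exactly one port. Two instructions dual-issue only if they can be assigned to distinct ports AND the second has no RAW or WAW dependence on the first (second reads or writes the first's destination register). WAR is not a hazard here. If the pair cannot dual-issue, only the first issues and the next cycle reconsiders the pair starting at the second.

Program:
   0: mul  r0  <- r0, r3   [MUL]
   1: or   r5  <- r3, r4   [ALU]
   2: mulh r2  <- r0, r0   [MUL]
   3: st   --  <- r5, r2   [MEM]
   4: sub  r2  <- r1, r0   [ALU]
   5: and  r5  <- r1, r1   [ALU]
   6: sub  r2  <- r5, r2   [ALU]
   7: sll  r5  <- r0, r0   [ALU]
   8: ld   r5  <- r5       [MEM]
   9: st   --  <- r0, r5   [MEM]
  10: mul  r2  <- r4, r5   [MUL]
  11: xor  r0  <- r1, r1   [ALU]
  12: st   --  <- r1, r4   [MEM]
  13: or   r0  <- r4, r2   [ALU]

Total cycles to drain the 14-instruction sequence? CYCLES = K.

CYCLES = 9

  cy0 -> i0,i1 (mul.MUL+or.ALU) pair
  cy1 -> i2 (mulh.MUL) RAW r2
  cy2 -> i3,i4 (st.MEM+sub.ALU) pair
  cy3 -> i5 (and.ALU) RAW r5
  cy4 -> i6,i7 (sub.ALU+sll.ALU) pair
  cy5 -> i8 (ld.MEM) no-port MEM/MEM
  cy6 -> i9,i10 (st.MEM+mul.MUL) pair
  cy7 -> i11,i12 (xor.ALU+st.MEM) pair
  cy8 -> i13 (or.ALU) tail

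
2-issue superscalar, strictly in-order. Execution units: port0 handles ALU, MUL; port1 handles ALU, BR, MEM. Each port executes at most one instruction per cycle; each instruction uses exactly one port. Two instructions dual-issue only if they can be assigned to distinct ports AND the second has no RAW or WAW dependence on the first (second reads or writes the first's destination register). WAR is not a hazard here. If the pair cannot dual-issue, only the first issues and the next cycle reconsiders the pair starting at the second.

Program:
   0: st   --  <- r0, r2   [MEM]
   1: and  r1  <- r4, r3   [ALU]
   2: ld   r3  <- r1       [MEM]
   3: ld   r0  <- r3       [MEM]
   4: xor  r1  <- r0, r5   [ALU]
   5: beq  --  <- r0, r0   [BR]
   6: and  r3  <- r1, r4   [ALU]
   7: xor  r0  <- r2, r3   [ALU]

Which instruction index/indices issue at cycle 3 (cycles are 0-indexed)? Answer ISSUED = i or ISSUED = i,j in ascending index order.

[0] i0+i1  st;and  -- 2-wide
[1] i2  ld  -- no-port MEM/MEM
[2] i3  ld  -- RAW r0
[3] i4+i5  xor;beq  -- 2-wide
[4] i6  and  -- RAW r3
[5] i7  xor  -- tail

ISSUED = 4,5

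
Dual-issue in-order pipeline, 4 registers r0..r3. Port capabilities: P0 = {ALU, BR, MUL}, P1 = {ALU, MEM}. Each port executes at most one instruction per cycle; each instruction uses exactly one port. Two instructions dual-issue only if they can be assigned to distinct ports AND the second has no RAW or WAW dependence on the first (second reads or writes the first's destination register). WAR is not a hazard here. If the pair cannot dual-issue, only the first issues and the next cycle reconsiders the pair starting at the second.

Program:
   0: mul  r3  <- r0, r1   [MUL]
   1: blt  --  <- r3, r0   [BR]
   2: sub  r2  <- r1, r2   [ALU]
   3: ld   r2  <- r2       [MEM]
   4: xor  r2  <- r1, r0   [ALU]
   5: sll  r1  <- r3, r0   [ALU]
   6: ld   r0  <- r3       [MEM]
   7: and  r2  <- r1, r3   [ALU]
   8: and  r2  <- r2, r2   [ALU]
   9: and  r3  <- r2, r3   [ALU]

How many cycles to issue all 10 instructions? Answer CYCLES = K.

CYCLES = 7

c0: i0 mul  no-port MUL/BR
c1: i1&i2 blt/sub  pair
c2: i3 ld  WAW r2
c3: i4&i5 xor/sll  pair
c4: i6&i7 ld/and  pair
c5: i8 and  RAW r2
c6: i9 and  tail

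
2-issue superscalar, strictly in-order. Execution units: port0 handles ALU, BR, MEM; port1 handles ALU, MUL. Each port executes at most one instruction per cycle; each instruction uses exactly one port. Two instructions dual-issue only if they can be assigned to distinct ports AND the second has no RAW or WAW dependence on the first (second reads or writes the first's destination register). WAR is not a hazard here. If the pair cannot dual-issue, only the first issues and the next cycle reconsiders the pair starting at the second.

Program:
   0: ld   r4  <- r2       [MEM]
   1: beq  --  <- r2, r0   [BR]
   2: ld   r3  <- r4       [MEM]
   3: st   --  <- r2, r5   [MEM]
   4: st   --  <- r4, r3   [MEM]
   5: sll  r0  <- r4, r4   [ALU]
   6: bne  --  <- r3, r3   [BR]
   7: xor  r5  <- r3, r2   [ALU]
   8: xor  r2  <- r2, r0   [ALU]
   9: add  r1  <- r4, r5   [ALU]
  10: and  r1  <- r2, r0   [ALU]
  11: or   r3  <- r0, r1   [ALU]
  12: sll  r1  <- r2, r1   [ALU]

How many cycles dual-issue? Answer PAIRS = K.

PAIRS = 4

0. ld.MEM @i0  | no-port MEM/BR
1. beq.BR @i1  | no-port BR/MEM
2. ld.MEM @i2  | no-port MEM/MEM
3. st.MEM @i3  | no-port MEM/MEM
4. st.MEM;sll.ALU @i4+i5  | pair
5. bne.BR;xor.ALU @i6+i7  | pair
6. xor.ALU;add.ALU @i8+i9  | pair
7. and.ALU @i10  | RAW r1
8. or.ALU;sll.ALU @i11+i12  | pair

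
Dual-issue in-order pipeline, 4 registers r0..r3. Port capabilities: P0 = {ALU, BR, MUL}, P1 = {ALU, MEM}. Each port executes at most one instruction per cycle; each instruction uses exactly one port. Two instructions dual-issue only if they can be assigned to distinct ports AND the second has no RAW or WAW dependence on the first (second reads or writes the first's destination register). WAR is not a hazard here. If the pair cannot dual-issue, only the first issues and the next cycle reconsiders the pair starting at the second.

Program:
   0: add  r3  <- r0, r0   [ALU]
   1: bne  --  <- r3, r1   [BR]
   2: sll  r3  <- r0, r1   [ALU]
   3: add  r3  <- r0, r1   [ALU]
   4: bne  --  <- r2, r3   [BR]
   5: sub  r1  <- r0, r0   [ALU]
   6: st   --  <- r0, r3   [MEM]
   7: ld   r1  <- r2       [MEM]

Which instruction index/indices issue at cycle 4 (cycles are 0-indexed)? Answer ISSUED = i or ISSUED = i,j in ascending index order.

  cy0 -> i0 (add) RAW r3
  cy1 -> i1+i2 (bne/sll) dual
  cy2 -> i3 (add) RAW r3
  cy3 -> i4+i5 (bne/sub) dual
  cy4 -> i6 (st) no-port MEM/MEM
  cy5 -> i7 (ld) tail

ISSUED = 6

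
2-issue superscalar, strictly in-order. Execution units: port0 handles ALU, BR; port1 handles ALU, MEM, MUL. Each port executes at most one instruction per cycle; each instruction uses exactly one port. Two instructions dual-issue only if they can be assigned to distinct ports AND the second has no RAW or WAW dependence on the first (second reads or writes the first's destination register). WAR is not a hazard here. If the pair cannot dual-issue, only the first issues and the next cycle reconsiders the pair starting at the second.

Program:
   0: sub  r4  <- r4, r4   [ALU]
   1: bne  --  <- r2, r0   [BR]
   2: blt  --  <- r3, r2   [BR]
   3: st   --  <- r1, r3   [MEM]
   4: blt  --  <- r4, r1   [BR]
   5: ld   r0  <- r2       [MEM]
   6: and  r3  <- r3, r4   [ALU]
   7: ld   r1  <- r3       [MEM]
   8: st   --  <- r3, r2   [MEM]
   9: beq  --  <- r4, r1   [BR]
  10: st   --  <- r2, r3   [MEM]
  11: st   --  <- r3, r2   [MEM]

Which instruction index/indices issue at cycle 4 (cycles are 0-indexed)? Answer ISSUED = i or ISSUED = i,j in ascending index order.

ISSUED = 7

#0 head=0: sub+bne i0,i1 2-wide
#1 head=2: blt+st i2,i3 2-wide
#2 head=4: blt+ld i4,i5 2-wide
#3 head=6: and i6 RAW r3
#4 head=7: ld i7 no-port MEM/MEM
#5 head=8: st+beq i8,i9 2-wide
#6 head=10: st i10 no-port MEM/MEM
#7 head=11: st i11 tail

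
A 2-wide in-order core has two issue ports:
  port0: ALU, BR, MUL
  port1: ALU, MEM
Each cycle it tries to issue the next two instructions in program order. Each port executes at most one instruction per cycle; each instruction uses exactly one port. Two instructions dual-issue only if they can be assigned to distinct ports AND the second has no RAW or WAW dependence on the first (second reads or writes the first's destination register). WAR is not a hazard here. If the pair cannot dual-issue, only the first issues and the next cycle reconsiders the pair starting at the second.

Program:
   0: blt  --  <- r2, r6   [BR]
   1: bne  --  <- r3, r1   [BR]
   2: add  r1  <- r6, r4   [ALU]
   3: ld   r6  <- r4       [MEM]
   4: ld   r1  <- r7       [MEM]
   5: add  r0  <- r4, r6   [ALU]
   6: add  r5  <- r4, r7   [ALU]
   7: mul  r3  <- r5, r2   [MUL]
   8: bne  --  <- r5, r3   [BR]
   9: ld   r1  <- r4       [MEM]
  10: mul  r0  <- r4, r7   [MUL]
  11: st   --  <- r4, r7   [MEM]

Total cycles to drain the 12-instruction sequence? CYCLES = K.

CYCLES = 8

#0 head=0: blt i0 no-port BR/BR
#1 head=1: bne;add i1,i2 2-wide
#2 head=3: ld i3 no-port MEM/MEM
#3 head=4: ld;add i4,i5 2-wide
#4 head=6: add i6 RAW r5
#5 head=7: mul i7 no-port MUL/BR
#6 head=8: bne;ld i8,i9 2-wide
#7 head=10: mul;st i10,i11 2-wide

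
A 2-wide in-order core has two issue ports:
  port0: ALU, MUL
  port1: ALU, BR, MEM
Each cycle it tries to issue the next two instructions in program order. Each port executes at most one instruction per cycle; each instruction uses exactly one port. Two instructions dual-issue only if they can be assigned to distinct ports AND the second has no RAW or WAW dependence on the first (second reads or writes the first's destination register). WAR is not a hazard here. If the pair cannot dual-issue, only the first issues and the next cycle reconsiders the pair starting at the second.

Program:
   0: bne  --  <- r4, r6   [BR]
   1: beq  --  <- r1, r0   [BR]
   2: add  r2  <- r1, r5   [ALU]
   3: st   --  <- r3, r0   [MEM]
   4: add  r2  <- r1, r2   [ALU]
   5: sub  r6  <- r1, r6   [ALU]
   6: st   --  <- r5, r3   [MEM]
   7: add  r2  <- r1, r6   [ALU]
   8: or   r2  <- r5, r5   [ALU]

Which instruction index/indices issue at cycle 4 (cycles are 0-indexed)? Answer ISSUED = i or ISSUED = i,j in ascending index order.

t=0 i0:bne.BR ; no-port BR/BR
t=1 i1/i2:beq.BR/add.ALU ; 2-wide
t=2 i3/i4:st.MEM/add.ALU ; 2-wide
t=3 i5/i6:sub.ALU/st.MEM ; 2-wide
t=4 i7:add.ALU ; WAW r2
t=5 i8:or.ALU ; tail

ISSUED = 7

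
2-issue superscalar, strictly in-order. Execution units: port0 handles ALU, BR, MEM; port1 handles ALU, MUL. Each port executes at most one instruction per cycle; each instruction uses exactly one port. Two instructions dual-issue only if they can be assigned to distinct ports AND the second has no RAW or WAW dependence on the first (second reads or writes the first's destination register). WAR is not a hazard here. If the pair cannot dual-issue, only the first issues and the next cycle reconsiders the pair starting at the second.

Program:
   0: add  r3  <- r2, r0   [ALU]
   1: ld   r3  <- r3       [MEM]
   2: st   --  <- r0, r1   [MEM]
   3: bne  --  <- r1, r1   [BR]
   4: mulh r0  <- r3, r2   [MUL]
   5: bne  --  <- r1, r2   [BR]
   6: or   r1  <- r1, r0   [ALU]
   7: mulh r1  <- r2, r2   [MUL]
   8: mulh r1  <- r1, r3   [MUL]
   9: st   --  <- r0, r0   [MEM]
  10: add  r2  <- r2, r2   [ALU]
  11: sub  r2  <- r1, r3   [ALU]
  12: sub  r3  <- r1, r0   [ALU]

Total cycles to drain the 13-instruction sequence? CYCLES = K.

CYCLES = 9

0. add.ALU @i0  | RAW+WAW r3
1. ld.MEM @i1  | no-port MEM/MEM
2. st.MEM @i2  | no-port MEM/BR
3. bne.BR+mulh.MUL @i3,i4  | pair
4. bne.BR+or.ALU @i5,i6  | pair
5. mulh.MUL @i7  | no-port MUL/MUL
6. mulh.MUL+st.MEM @i8,i9  | pair
7. add.ALU @i10  | WAW r2
8. sub.ALU+sub.ALU @i11,i12  | pair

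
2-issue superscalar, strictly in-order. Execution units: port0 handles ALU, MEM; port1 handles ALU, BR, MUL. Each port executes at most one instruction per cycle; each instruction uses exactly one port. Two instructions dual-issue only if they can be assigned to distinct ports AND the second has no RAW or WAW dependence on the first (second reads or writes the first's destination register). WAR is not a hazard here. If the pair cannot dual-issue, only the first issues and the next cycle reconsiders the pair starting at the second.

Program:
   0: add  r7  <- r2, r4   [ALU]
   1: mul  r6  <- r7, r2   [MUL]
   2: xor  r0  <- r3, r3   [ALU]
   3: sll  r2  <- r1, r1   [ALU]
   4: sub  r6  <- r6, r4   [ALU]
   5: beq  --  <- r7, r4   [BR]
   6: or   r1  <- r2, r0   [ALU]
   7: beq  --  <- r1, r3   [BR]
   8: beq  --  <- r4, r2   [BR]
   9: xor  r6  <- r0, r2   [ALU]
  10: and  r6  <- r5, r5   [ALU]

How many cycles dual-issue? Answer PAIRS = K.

PAIRS = 4

#0 head=0: add i0 RAW r7
#1 head=1: mul xor i1,i2 dual
#2 head=3: sll sub i3,i4 dual
#3 head=5: beq or i5,i6 dual
#4 head=7: beq i7 no-port BR/BR
#5 head=8: beq xor i8,i9 dual
#6 head=10: and i10 tail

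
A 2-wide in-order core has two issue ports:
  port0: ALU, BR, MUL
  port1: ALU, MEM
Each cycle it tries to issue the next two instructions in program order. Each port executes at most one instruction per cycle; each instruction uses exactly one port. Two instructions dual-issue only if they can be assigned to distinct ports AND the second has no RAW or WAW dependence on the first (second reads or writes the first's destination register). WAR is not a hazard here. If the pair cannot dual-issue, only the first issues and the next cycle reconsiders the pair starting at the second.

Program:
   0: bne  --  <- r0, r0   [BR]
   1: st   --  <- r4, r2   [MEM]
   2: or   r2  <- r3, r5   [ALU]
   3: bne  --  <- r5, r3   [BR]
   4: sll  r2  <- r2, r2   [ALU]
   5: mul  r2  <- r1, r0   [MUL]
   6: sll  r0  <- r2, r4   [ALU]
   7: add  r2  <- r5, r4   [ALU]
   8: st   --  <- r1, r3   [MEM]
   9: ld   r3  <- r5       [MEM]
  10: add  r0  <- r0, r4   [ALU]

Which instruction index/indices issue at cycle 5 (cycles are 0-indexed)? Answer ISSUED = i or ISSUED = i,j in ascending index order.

0. bne/st @i0/i1  | 2-wide
1. or/bne @i2/i3  | 2-wide
2. sll @i4  | WAW r2
3. mul @i5  | RAW r2
4. sll/add @i6/i7  | 2-wide
5. st @i8  | no-port MEM/MEM
6. ld/add @i9/i10  | 2-wide

ISSUED = 8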